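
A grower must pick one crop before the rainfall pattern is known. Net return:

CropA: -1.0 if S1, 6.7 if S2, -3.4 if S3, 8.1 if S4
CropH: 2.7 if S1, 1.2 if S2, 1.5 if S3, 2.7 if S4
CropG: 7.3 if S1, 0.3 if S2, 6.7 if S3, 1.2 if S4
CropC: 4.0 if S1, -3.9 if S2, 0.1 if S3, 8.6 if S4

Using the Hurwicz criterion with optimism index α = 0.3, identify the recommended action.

CropA: 0.3·8.1 + 0.7·(-3.4) = 0.05
CropH: 0.3·2.7 + 0.7·1.2 = 1.65
CropG: 0.3·7.3 + 0.7·0.3 = 2.4
CropC: 0.3·8.6 + 0.7·(-3.9) = -0.15
Highest Hurwicz score = 2.4 → CropG.

CropG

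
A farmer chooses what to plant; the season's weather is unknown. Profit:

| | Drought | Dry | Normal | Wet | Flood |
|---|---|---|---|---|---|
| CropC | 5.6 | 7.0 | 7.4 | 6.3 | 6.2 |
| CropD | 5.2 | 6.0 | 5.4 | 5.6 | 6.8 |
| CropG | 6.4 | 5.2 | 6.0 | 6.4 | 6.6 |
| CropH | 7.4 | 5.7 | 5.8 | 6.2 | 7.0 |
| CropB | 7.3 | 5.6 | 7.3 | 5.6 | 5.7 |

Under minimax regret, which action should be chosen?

Column bests: Drought=7.4, Dry=7.0, Normal=7.4, Wet=6.4, Flood=7.0.
CropC regrets: 1.8, 0.0, 0.0, 0.1, 0.8 → max 1.8
CropD regrets: 2.2, 1.0, 2.0, 0.8, 0.2 → max 2.2
CropG regrets: 1.0, 1.8, 1.4, 0.0, 0.4 → max 1.8
CropH regrets: 0.0, 1.3, 1.6, 0.2, 0.0 → max 1.6
CropB regrets: 0.1, 1.4, 0.1, 0.8, 1.3 → max 1.4
Smallest max regret = 1.4 → CropB.

CropB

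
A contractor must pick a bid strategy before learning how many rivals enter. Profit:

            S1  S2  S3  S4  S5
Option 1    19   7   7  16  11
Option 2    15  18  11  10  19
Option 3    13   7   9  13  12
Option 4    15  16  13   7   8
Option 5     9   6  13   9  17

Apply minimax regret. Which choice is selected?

Option 2

Column bests: S1=19, S2=18, S3=13, S4=16, S5=19.
Option 1 regrets: 0, 11, 6, 0, 8 → max 11
Option 2 regrets: 4, 0, 2, 6, 0 → max 6
Option 3 regrets: 6, 11, 4, 3, 7 → max 11
Option 4 regrets: 4, 2, 0, 9, 11 → max 11
Option 5 regrets: 10, 12, 0, 7, 2 → max 12
Smallest max regret = 6 → Option 2.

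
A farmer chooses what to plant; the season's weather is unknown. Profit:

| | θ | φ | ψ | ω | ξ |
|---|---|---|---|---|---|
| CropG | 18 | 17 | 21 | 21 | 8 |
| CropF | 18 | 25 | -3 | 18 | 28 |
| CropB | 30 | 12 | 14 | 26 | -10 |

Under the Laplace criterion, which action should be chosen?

CropF

Row averages: CropG=17, CropF=17.2, CropB=14.4
Highest average = 17.2 → CropF.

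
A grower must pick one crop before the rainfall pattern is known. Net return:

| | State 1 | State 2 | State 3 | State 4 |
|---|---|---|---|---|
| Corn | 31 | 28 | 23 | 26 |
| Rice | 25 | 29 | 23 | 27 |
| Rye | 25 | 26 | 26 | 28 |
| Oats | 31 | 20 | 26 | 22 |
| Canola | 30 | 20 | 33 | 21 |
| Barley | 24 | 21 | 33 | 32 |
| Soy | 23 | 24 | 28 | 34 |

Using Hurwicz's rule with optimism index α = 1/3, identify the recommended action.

Corn: 1/3·31 + 2/3·23 = 77/3
Rice: 1/3·29 + 2/3·23 = 25
Rye: 1/3·28 + 2/3·25 = 26
Oats: 1/3·31 + 2/3·20 = 71/3
Canola: 1/3·33 + 2/3·20 = 73/3
Barley: 1/3·33 + 2/3·21 = 25
Soy: 1/3·34 + 2/3·23 = 80/3
Highest Hurwicz score = 80/3 → Soy.

Soy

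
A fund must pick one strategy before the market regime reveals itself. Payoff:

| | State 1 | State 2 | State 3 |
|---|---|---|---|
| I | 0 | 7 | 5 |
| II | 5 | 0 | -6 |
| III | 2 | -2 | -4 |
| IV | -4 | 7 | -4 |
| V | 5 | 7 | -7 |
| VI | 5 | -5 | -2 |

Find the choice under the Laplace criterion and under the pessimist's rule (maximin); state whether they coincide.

Row averages: I=4, II=-1/3, III=-4/3, IV=-1/3, V=5/3, VI=-2/3
Highest average = 4 → I.
Row minima: I=0, II=-6, III=-4, IV=-4, V=-7, VI=-5
Best worst-case = 0 → I.

laplace → I; maximin → I (agree)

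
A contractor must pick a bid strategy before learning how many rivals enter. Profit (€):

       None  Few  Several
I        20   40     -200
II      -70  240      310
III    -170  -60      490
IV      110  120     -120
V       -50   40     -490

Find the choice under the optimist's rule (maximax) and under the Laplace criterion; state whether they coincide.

maximax → III; laplace → II (disagree)

Row maxima: I=40, II=310, III=490, IV=120, V=40
Best best-case = 490 → III.
Row averages: I=-140/3, II=160, III=260/3, IV=110/3, V=-500/3
Highest average = 160 → II.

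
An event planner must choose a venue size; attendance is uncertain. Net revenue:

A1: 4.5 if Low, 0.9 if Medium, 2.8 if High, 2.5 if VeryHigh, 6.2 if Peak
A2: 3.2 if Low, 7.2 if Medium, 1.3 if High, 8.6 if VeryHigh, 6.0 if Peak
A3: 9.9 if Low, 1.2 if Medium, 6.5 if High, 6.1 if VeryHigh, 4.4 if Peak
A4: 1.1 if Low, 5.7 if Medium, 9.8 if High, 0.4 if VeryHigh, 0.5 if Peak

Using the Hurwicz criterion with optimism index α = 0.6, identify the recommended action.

A1: 0.6·6.2 + 0.4·0.9 = 4.08
A2: 0.6·8.6 + 0.4·1.3 = 5.68
A3: 0.6·9.9 + 0.4·1.2 = 6.42
A4: 0.6·9.8 + 0.4·0.4 = 6.04
Highest Hurwicz score = 6.42 → A3.

A3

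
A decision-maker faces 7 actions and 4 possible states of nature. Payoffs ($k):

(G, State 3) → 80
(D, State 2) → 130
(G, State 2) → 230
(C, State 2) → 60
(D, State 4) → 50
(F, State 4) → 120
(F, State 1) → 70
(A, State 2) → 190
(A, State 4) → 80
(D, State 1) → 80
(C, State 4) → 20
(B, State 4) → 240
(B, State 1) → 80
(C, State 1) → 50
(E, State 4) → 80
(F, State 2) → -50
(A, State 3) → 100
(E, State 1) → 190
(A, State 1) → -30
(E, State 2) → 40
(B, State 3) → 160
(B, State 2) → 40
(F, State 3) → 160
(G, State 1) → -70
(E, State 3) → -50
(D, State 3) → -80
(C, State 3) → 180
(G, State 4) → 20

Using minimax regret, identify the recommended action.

Column bests: State 1=190, State 2=230, State 3=180, State 4=240.
A regrets: 220, 40, 80, 160 → max 220
B regrets: 110, 190, 20, 0 → max 190
C regrets: 140, 170, 0, 220 → max 220
D regrets: 110, 100, 260, 190 → max 260
E regrets: 0, 190, 230, 160 → max 230
F regrets: 120, 280, 20, 120 → max 280
G regrets: 260, 0, 100, 220 → max 260
Smallest max regret = 190 → B.

B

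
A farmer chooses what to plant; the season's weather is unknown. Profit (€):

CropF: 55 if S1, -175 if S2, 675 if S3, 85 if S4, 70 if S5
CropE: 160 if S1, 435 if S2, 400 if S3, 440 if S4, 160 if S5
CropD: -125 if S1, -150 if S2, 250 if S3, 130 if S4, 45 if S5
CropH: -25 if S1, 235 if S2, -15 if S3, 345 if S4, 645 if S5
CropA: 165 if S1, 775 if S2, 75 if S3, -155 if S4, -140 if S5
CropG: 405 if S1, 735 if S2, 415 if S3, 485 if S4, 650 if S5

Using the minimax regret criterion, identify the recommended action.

CropG

Column bests: S1=405, S2=775, S3=675, S4=485, S5=650.
CropF regrets: 350, 950, 0, 400, 580 → max 950
CropE regrets: 245, 340, 275, 45, 490 → max 490
CropD regrets: 530, 925, 425, 355, 605 → max 925
CropH regrets: 430, 540, 690, 140, 5 → max 690
CropA regrets: 240, 0, 600, 640, 790 → max 790
CropG regrets: 0, 40, 260, 0, 0 → max 260
Smallest max regret = 260 → CropG.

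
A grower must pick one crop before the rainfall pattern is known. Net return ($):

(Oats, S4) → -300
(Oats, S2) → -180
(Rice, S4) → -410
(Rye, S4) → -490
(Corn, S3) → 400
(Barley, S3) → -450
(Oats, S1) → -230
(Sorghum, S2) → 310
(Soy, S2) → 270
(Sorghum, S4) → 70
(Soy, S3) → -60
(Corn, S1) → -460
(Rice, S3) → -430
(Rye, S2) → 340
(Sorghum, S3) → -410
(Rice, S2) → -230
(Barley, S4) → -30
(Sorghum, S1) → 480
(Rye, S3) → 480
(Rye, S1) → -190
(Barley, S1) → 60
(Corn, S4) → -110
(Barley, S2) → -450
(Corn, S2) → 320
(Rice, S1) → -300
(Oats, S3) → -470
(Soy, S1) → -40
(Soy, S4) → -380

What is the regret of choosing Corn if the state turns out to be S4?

180

Best payoff under S4 is 70.
Regret = 70 − (-110) = 180.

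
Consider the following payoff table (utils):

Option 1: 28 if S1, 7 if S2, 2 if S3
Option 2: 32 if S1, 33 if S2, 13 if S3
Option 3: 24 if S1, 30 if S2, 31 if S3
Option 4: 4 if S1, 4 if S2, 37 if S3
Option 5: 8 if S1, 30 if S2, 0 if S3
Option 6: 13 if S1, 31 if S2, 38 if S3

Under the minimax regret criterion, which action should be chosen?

Option 3

Column bests: S1=32, S2=33, S3=38.
Option 1 regrets: 4, 26, 36 → max 36
Option 2 regrets: 0, 0, 25 → max 25
Option 3 regrets: 8, 3, 7 → max 8
Option 4 regrets: 28, 29, 1 → max 29
Option 5 regrets: 24, 3, 38 → max 38
Option 6 regrets: 19, 2, 0 → max 19
Smallest max regret = 8 → Option 3.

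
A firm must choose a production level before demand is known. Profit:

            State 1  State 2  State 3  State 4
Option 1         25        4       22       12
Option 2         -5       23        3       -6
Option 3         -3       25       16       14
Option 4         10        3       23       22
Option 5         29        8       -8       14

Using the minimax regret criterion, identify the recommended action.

Column bests: State 1=29, State 2=25, State 3=23, State 4=22.
Option 1 regrets: 4, 21, 1, 10 → max 21
Option 2 regrets: 34, 2, 20, 28 → max 34
Option 3 regrets: 32, 0, 7, 8 → max 32
Option 4 regrets: 19, 22, 0, 0 → max 22
Option 5 regrets: 0, 17, 31, 8 → max 31
Smallest max regret = 21 → Option 1.

Option 1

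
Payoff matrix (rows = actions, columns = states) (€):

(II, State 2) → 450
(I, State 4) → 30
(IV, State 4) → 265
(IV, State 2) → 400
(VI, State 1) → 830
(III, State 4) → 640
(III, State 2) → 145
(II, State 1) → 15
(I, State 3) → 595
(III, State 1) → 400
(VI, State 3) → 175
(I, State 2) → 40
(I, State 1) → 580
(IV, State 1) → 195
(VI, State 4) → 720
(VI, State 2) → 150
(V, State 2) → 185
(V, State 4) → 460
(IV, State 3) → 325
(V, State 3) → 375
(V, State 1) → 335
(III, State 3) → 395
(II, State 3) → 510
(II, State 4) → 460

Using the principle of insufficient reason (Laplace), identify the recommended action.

VI

Row averages: I=311.25, II=358.75, III=395, IV=296.25, V=338.75, VI=468.75
Highest average = 468.75 → VI.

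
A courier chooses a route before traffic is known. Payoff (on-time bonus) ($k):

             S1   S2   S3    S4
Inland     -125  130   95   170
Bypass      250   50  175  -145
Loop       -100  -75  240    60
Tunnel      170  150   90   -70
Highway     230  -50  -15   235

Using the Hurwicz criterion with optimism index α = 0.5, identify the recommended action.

Highway

Inland: 0.5·170 + 0.5·(-125) = 22.5
Bypass: 0.5·250 + 0.5·(-145) = 52.5
Loop: 0.5·240 + 0.5·(-100) = 70
Tunnel: 0.5·170 + 0.5·(-70) = 50
Highway: 0.5·235 + 0.5·(-50) = 92.5
Highest Hurwicz score = 92.5 → Highway.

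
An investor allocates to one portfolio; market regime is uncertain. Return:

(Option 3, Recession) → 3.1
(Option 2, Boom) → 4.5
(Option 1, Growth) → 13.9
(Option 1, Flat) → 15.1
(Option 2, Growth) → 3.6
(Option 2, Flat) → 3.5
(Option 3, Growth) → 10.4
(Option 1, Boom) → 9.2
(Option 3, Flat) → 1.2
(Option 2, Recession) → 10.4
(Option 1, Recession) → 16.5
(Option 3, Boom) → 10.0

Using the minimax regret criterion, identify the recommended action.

Option 1

Column bests: Recession=16.5, Flat=15.1, Growth=13.9, Boom=10.0.
Option 1 regrets: 0.0, 0.0, 0.0, 0.8 → max 0.8
Option 2 regrets: 6.1, 11.6, 10.3, 5.5 → max 11.6
Option 3 regrets: 13.4, 13.9, 3.5, 0.0 → max 13.9
Smallest max regret = 0.8 → Option 1.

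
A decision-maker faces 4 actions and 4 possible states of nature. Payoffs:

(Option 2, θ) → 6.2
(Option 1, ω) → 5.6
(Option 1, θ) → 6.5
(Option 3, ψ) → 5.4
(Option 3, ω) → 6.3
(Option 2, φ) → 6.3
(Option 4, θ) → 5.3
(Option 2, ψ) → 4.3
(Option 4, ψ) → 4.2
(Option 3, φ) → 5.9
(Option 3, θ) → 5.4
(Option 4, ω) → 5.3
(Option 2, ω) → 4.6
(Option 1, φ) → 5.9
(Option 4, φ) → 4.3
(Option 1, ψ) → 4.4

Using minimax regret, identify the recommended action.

Option 1

Column bests: θ=6.5, φ=6.3, ψ=5.4, ω=6.3.
Option 1 regrets: 0.0, 0.4, 1.0, 0.7 → max 1.0
Option 2 regrets: 0.3, 0.0, 1.1, 1.7 → max 1.7
Option 3 regrets: 1.1, 0.4, 0.0, 0.0 → max 1.1
Option 4 regrets: 1.2, 2.0, 1.2, 1.0 → max 2.0
Smallest max regret = 1.0 → Option 1.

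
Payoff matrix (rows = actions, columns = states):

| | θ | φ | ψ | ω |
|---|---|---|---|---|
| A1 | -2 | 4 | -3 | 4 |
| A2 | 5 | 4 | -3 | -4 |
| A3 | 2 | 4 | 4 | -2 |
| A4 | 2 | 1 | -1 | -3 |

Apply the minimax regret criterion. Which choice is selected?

A3

Column bests: θ=5, φ=4, ψ=4, ω=4.
A1 regrets: 7, 0, 7, 0 → max 7
A2 regrets: 0, 0, 7, 8 → max 8
A3 regrets: 3, 0, 0, 6 → max 6
A4 regrets: 3, 3, 5, 7 → max 7
Smallest max regret = 6 → A3.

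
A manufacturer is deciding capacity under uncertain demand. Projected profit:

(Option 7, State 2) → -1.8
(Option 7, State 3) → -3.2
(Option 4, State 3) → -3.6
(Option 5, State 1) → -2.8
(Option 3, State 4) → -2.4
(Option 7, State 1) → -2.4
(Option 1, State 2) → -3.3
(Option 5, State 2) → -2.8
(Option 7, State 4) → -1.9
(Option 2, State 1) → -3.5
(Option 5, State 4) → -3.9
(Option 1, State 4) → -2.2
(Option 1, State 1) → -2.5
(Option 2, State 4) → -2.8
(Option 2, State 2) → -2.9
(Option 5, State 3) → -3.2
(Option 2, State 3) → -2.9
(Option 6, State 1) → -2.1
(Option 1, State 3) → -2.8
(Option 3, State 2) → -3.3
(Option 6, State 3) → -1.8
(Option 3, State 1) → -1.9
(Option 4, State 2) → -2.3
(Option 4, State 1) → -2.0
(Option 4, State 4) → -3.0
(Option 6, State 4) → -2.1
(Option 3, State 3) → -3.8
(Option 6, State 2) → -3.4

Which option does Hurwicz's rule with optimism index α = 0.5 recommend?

Option 7

Option 1: 0.5·(-2.2) + 0.5·(-3.3) = -2.75
Option 2: 0.5·(-2.8) + 0.5·(-3.5) = -3.15
Option 3: 0.5·(-1.9) + 0.5·(-3.8) = -2.85
Option 4: 0.5·(-2.0) + 0.5·(-3.6) = -2.8
Option 5: 0.5·(-2.8) + 0.5·(-3.9) = -3.35
Option 6: 0.5·(-1.8) + 0.5·(-3.4) = -2.6
Option 7: 0.5·(-1.8) + 0.5·(-3.2) = -2.5
Highest Hurwicz score = -2.5 → Option 7.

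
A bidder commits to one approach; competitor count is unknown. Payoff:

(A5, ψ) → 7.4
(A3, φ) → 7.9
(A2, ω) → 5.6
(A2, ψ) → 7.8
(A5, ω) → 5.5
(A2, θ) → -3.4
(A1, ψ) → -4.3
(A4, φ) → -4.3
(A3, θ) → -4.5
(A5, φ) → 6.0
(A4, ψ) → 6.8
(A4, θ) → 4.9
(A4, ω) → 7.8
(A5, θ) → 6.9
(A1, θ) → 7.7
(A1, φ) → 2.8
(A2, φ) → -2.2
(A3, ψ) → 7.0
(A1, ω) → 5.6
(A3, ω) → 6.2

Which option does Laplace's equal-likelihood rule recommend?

A5

Row averages: A1=2.95, A2=1.95, A3=4.15, A4=3.8, A5=6.45
Highest average = 6.45 → A5.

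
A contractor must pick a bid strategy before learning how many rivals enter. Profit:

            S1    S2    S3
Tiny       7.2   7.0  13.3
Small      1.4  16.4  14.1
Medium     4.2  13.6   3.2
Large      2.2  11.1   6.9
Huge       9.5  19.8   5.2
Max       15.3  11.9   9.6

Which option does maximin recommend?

Row minima: Tiny=7.0, Small=1.4, Medium=3.2, Large=2.2, Huge=5.2, Max=9.6
Best worst-case = 9.6 → Max.

Max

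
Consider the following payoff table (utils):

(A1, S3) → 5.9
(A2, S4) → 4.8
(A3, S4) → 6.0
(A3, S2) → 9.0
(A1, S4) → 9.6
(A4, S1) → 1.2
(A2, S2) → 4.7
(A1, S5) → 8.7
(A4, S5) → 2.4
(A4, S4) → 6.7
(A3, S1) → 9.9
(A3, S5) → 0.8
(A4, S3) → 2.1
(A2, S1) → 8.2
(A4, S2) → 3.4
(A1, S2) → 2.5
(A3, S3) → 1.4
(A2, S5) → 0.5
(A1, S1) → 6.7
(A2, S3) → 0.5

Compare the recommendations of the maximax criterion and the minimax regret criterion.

maximax → A3; minimax regret → A1 (disagree)

Row maxima: A1=9.6, A2=8.2, A3=9.9, A4=6.7
Best best-case = 9.9 → A3.
Column bests: S1=9.9, S2=9.0, S3=5.9, S4=9.6, S5=8.7.
A1 regrets: 3.2, 6.5, 0.0, 0.0, 0.0 → max 6.5
A2 regrets: 1.7, 4.3, 5.4, 4.8, 8.2 → max 8.2
A3 regrets: 0.0, 0.0, 4.5, 3.6, 7.9 → max 7.9
A4 regrets: 8.7, 5.6, 3.8, 2.9, 6.3 → max 8.7
Smallest max regret = 6.5 → A1.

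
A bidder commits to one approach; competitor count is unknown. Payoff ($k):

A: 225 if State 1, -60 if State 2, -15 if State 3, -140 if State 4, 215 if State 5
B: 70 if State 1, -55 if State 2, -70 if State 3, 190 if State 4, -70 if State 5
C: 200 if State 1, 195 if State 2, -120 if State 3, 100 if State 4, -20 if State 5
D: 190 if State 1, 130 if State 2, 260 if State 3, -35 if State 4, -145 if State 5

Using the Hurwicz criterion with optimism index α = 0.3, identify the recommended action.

B

A: 0.3·225 + 0.7·(-140) = -30.5
B: 0.3·190 + 0.7·(-70) = 8
C: 0.3·200 + 0.7·(-120) = -24
D: 0.3·260 + 0.7·(-145) = -23.5
Highest Hurwicz score = 8 → B.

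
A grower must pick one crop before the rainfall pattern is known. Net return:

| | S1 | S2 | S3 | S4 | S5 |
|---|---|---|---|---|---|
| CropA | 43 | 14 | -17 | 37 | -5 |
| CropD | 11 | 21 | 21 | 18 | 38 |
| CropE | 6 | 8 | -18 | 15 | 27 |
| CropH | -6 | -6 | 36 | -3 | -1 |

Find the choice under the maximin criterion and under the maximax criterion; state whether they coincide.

Row minima: CropA=-17, CropD=11, CropE=-18, CropH=-6
Best worst-case = 11 → CropD.
Row maxima: CropA=43, CropD=38, CropE=27, CropH=36
Best best-case = 43 → CropA.

maximin → CropD; maximax → CropA (disagree)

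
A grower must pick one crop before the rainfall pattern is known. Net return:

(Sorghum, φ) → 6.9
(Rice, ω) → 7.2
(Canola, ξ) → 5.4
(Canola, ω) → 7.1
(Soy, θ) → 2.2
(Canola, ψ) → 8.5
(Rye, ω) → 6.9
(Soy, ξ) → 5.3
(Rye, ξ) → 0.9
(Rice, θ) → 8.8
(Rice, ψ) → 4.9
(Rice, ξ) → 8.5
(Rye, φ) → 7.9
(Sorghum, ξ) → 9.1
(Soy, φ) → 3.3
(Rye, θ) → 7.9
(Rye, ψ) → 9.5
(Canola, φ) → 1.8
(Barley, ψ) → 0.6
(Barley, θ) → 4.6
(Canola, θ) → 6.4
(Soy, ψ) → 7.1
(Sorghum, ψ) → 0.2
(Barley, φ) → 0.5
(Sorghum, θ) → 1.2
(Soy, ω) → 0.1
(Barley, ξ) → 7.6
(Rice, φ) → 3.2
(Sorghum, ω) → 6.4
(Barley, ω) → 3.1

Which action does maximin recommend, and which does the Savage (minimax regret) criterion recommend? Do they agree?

maximin → Rice; minimax regret → Rice (agree)

Row minima: Soy=0.1, Rice=3.2, Canola=1.8, Barley=0.5, Rye=0.9, Sorghum=0.2
Best worst-case = 3.2 → Rice.
Column bests: θ=8.8, φ=7.9, ψ=9.5, ω=7.2, ξ=9.1.
Soy regrets: 6.6, 4.6, 2.4, 7.1, 3.8 → max 7.1
Rice regrets: 0.0, 4.7, 4.6, 0.0, 0.6 → max 4.7
Canola regrets: 2.4, 6.1, 1.0, 0.1, 3.7 → max 6.1
Barley regrets: 4.2, 7.4, 8.9, 4.1, 1.5 → max 8.9
Rye regrets: 0.9, 0.0, 0.0, 0.3, 8.2 → max 8.2
Sorghum regrets: 7.6, 1.0, 9.3, 0.8, 0.0 → max 9.3
Smallest max regret = 4.7 → Rice.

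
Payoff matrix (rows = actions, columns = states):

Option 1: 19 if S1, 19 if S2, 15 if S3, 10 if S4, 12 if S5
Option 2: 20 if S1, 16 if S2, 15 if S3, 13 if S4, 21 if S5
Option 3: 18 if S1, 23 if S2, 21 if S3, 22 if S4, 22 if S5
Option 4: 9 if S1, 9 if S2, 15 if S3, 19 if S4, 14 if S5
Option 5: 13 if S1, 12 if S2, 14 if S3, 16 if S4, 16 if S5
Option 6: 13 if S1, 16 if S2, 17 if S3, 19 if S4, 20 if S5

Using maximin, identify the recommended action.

Option 3

Row minima: Option 1=10, Option 2=13, Option 3=18, Option 4=9, Option 5=12, Option 6=13
Best worst-case = 18 → Option 3.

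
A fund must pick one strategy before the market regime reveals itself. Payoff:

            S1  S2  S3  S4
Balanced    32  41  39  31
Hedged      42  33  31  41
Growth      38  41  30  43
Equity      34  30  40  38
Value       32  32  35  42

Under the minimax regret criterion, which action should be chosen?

Column bests: S1=42, S2=41, S3=40, S4=43.
Balanced regrets: 10, 0, 1, 12 → max 12
Hedged regrets: 0, 8, 9, 2 → max 9
Growth regrets: 4, 0, 10, 0 → max 10
Equity regrets: 8, 11, 0, 5 → max 11
Value regrets: 10, 9, 5, 1 → max 10
Smallest max regret = 9 → Hedged.

Hedged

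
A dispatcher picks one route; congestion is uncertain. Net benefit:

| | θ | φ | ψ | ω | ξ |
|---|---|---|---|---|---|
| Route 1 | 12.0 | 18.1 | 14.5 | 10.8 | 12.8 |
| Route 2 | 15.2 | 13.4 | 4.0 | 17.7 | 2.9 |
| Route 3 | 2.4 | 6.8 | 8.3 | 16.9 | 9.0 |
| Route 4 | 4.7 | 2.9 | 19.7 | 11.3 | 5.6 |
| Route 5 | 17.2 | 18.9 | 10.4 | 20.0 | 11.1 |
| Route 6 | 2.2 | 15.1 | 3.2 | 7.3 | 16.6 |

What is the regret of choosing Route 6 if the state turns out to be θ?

Best payoff under θ is 17.2.
Regret = 17.2 − 2.2 = 15.0.

15.0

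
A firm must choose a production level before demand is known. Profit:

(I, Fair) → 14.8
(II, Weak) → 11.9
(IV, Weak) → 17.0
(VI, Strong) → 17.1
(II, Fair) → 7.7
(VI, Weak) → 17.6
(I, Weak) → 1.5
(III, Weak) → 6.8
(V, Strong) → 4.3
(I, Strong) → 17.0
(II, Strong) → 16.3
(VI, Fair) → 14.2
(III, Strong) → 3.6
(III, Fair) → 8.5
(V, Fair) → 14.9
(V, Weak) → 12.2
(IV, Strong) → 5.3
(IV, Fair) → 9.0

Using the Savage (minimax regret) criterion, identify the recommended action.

Column bests: Weak=17.6, Fair=14.9, Strong=17.1.
I regrets: 16.1, 0.1, 0.1 → max 16.1
II regrets: 5.7, 7.2, 0.8 → max 7.2
III regrets: 10.8, 6.4, 13.5 → max 13.5
IV regrets: 0.6, 5.9, 11.8 → max 11.8
V regrets: 5.4, 0.0, 12.8 → max 12.8
VI regrets: 0.0, 0.7, 0.0 → max 0.7
Smallest max regret = 0.7 → VI.

VI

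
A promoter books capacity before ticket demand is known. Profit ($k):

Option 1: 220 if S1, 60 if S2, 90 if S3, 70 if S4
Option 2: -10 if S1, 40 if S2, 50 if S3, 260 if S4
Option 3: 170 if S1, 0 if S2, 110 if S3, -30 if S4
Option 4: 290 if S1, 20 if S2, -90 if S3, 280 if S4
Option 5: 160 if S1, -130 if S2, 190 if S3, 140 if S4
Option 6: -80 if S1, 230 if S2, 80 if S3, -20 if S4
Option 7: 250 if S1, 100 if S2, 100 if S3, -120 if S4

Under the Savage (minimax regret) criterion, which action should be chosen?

Option 1

Column bests: S1=290, S2=230, S3=190, S4=280.
Option 1 regrets: 70, 170, 100, 210 → max 210
Option 2 regrets: 300, 190, 140, 20 → max 300
Option 3 regrets: 120, 230, 80, 310 → max 310
Option 4 regrets: 0, 210, 280, 0 → max 280
Option 5 regrets: 130, 360, 0, 140 → max 360
Option 6 regrets: 370, 0, 110, 300 → max 370
Option 7 regrets: 40, 130, 90, 400 → max 400
Smallest max regret = 210 → Option 1.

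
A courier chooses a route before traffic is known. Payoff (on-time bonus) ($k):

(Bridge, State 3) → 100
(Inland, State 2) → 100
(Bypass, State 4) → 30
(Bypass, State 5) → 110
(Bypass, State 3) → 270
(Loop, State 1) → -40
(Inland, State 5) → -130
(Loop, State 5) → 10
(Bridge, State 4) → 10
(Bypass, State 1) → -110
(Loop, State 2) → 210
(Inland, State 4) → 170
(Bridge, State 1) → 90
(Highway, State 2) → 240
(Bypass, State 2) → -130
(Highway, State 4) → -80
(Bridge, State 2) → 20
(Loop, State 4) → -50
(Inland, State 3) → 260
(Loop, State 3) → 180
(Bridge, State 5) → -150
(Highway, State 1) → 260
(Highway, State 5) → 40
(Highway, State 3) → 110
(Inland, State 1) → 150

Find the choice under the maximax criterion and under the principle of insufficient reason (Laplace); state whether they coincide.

maximax → Bypass; laplace → Highway (disagree)

Row maxima: Bypass=270, Inland=260, Highway=260, Loop=210, Bridge=100
Best best-case = 270 → Bypass.
Row averages: Bypass=34, Inland=110, Highway=114, Loop=62, Bridge=14
Highest average = 114 → Highway.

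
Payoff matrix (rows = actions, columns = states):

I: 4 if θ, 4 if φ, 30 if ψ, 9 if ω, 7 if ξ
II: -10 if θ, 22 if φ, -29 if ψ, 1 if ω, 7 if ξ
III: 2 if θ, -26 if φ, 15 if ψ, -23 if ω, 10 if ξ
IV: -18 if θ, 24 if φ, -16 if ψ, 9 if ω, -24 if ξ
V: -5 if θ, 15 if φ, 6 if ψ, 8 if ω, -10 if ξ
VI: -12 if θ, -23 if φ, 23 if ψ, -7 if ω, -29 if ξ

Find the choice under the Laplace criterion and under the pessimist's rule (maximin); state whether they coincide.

Row averages: I=10.8, II=-1.8, III=-4.4, IV=-5, V=2.8, VI=-9.6
Highest average = 10.8 → I.
Row minima: I=4, II=-29, III=-26, IV=-24, V=-10, VI=-29
Best worst-case = 4 → I.

laplace → I; maximin → I (agree)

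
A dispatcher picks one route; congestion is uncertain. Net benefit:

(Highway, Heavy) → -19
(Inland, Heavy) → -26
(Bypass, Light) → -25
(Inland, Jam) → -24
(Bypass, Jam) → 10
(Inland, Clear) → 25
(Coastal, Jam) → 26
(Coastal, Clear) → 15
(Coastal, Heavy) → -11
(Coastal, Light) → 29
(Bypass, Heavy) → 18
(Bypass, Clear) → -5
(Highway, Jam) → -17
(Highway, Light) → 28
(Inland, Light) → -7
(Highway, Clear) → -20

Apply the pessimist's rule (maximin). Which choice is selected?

Row minima: Highway=-20, Coastal=-11, Bypass=-25, Inland=-26
Best worst-case = -11 → Coastal.

Coastal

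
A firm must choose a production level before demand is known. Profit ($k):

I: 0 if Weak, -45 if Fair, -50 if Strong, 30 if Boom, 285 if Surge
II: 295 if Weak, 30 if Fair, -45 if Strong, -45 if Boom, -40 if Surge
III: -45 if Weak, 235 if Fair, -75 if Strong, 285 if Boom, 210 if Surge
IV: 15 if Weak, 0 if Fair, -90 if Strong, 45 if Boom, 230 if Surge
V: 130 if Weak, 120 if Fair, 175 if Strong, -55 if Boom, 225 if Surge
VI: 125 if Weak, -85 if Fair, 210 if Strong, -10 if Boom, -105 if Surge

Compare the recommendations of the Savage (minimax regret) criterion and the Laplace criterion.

Column bests: Weak=295, Fair=235, Strong=210, Boom=285, Surge=285.
I regrets: 295, 280, 260, 255, 0 → max 295
II regrets: 0, 205, 255, 330, 325 → max 330
III regrets: 340, 0, 285, 0, 75 → max 340
IV regrets: 280, 235, 300, 240, 55 → max 300
V regrets: 165, 115, 35, 340, 60 → max 340
VI regrets: 170, 320, 0, 295, 390 → max 390
Smallest max regret = 295 → I.
Row averages: I=44, II=39, III=122, IV=40, V=119, VI=27
Highest average = 122 → III.

minimax regret → I; laplace → III (disagree)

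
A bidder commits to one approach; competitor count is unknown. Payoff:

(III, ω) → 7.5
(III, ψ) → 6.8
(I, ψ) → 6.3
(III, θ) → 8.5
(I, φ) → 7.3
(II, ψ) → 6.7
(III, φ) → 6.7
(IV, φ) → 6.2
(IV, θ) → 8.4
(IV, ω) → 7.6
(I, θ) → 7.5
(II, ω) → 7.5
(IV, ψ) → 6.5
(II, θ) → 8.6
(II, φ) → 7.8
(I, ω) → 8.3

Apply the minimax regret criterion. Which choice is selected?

Column bests: θ=8.6, φ=7.8, ψ=6.8, ω=8.3.
I regrets: 1.1, 0.5, 0.5, 0.0 → max 1.1
II regrets: 0.0, 0.0, 0.1, 0.8 → max 0.8
III regrets: 0.1, 1.1, 0.0, 0.8 → max 1.1
IV regrets: 0.2, 1.6, 0.3, 0.7 → max 1.6
Smallest max regret = 0.8 → II.

II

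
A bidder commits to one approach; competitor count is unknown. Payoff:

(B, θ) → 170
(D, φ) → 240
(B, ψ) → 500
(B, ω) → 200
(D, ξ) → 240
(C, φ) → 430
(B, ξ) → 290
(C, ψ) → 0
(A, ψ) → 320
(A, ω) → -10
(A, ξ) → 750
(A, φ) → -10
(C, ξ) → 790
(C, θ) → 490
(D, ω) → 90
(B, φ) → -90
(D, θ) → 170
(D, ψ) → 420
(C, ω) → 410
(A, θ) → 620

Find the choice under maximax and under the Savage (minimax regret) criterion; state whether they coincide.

Row maxima: A=750, B=500, C=790, D=420
Best best-case = 790 → C.
Column bests: θ=620, φ=430, ψ=500, ω=410, ξ=790.
A regrets: 0, 440, 180, 420, 40 → max 440
B regrets: 450, 520, 0, 210, 500 → max 520
C regrets: 130, 0, 500, 0, 0 → max 500
D regrets: 450, 190, 80, 320, 550 → max 550
Smallest max regret = 440 → A.

maximax → C; minimax regret → A (disagree)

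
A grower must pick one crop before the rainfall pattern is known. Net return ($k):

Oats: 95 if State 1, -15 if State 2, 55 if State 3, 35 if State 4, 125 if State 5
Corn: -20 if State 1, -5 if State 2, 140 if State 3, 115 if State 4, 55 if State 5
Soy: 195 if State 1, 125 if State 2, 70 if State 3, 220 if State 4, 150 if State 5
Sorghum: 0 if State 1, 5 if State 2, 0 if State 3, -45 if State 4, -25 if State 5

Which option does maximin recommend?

Soy

Row minima: Oats=-15, Corn=-20, Soy=70, Sorghum=-45
Best worst-case = 70 → Soy.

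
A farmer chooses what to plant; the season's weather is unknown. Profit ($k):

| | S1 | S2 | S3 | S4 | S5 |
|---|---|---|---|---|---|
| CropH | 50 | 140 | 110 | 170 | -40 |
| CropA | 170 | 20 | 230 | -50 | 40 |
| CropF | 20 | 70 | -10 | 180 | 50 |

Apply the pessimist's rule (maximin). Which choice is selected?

CropF

Row minima: CropH=-40, CropA=-50, CropF=-10
Best worst-case = -10 → CropF.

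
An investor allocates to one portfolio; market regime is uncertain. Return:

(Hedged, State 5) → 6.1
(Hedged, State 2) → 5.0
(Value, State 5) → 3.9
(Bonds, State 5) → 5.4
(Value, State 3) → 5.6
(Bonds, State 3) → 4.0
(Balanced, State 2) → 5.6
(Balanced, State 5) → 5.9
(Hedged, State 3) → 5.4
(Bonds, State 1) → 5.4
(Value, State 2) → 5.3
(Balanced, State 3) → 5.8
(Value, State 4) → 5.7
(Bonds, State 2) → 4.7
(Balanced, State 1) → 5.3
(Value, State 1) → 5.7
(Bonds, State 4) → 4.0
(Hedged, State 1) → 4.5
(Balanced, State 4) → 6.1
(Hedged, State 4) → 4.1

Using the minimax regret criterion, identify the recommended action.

Column bests: State 1=5.7, State 2=5.6, State 3=5.8, State 4=6.1, State 5=6.1.
Value regrets: 0.0, 0.3, 0.2, 0.4, 2.2 → max 2.2
Hedged regrets: 1.2, 0.6, 0.4, 2.0, 0.0 → max 2.0
Balanced regrets: 0.4, 0.0, 0.0, 0.0, 0.2 → max 0.4
Bonds regrets: 0.3, 0.9, 1.8, 2.1, 0.7 → max 2.1
Smallest max regret = 0.4 → Balanced.

Balanced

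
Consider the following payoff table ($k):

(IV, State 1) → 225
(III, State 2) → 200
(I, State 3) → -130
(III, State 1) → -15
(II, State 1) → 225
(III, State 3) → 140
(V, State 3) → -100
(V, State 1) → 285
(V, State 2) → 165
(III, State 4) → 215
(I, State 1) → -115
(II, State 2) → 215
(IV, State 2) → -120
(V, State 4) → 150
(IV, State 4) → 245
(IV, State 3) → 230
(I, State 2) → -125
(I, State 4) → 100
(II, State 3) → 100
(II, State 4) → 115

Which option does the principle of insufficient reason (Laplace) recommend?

II

Row averages: I=-67.5, II=163.75, III=135, IV=145, V=125
Highest average = 163.75 → II.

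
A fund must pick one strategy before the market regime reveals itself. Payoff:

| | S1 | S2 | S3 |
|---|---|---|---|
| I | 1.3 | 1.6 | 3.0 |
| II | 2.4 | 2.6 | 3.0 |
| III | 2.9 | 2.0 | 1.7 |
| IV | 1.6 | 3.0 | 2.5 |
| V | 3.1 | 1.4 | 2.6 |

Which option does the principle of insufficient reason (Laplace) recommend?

Row averages: I=59/30, II=8/3, III=2.2, IV=71/30, V=71/30
Highest average = 8/3 → II.

II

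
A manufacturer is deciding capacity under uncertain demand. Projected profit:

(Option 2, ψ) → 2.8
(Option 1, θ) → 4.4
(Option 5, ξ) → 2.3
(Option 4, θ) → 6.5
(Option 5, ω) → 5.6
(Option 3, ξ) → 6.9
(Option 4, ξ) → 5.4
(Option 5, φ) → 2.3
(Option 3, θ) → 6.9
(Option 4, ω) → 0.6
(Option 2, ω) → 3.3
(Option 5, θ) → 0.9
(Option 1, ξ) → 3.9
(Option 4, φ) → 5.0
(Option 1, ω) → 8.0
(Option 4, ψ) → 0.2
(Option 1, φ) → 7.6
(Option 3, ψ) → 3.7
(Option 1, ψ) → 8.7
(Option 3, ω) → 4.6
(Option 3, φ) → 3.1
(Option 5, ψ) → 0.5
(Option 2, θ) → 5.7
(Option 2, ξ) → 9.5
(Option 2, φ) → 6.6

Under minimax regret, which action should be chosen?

Column bests: θ=6.9, φ=7.6, ψ=8.7, ω=8.0, ξ=9.5.
Option 1 regrets: 2.5, 0.0, 0.0, 0.0, 5.6 → max 5.6
Option 2 regrets: 1.2, 1.0, 5.9, 4.7, 0.0 → max 5.9
Option 3 regrets: 0.0, 4.5, 5.0, 3.4, 2.6 → max 5.0
Option 4 regrets: 0.4, 2.6, 8.5, 7.4, 4.1 → max 8.5
Option 5 regrets: 6.0, 5.3, 8.2, 2.4, 7.2 → max 8.2
Smallest max regret = 5.0 → Option 3.

Option 3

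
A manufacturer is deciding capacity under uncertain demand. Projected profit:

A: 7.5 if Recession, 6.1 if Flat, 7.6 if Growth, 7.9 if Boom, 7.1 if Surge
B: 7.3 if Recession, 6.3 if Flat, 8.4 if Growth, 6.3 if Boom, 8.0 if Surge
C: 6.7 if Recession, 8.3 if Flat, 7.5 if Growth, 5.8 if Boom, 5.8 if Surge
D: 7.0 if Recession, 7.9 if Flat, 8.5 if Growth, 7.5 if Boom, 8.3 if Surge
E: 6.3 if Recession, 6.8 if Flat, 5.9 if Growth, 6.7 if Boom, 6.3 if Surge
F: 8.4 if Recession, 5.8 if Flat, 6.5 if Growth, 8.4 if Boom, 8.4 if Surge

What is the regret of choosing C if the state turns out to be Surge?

2.6

Best payoff under Surge is 8.4.
Regret = 8.4 − 5.8 = 2.6.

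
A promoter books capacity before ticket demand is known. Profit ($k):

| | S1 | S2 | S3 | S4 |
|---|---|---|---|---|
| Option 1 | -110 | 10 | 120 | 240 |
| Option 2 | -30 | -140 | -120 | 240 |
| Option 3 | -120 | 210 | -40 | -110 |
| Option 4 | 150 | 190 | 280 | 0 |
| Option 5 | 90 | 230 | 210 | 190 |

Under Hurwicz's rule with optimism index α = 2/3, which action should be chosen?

Option 1: 2/3·240 + 1/3·(-110) = 370/3
Option 2: 2/3·240 + 1/3·(-140) = 340/3
Option 3: 2/3·210 + 1/3·(-120) = 100
Option 4: 2/3·280 + 1/3·0 = 560/3
Option 5: 2/3·230 + 1/3·90 = 550/3
Highest Hurwicz score = 560/3 → Option 4.

Option 4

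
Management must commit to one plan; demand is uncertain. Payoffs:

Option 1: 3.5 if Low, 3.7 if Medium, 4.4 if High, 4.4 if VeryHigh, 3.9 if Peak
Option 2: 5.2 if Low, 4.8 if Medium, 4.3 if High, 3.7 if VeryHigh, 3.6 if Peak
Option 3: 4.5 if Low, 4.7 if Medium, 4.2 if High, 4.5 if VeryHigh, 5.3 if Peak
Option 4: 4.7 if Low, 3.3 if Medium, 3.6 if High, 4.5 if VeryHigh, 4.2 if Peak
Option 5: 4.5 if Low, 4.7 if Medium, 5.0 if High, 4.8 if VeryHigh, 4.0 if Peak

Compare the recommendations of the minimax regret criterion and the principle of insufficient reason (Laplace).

minimax regret → Option 3; laplace → Option 3 (agree)

Column bests: Low=5.2, Medium=4.8, High=5.0, VeryHigh=4.8, Peak=5.3.
Option 1 regrets: 1.7, 1.1, 0.6, 0.4, 1.4 → max 1.7
Option 2 regrets: 0.0, 0.0, 0.7, 1.1, 1.7 → max 1.7
Option 3 regrets: 0.7, 0.1, 0.8, 0.3, 0.0 → max 0.8
Option 4 regrets: 0.5, 1.5, 1.4, 0.3, 1.1 → max 1.5
Option 5 regrets: 0.7, 0.1, 0.0, 0.0, 1.3 → max 1.3
Smallest max regret = 0.8 → Option 3.
Row averages: Option 1=3.98, Option 2=4.32, Option 3=4.64, Option 4=4.06, Option 5=4.6
Highest average = 4.64 → Option 3.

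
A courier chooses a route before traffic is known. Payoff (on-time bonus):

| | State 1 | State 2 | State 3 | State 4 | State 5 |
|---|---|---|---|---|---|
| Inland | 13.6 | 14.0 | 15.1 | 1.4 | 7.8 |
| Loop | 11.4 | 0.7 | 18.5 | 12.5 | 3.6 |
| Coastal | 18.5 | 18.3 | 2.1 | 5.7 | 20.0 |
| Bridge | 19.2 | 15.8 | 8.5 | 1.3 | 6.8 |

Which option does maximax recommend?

Coastal

Row maxima: Inland=15.1, Loop=18.5, Coastal=20.0, Bridge=19.2
Best best-case = 20.0 → Coastal.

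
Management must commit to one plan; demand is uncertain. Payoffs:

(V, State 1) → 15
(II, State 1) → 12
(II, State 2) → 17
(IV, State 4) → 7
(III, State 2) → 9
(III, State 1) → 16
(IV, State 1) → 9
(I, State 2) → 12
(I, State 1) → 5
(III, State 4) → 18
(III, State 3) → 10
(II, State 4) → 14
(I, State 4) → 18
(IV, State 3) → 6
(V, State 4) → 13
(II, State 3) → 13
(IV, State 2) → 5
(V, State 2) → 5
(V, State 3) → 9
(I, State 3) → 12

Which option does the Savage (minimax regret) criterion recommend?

Column bests: State 1=16, State 2=17, State 3=13, State 4=18.
I regrets: 11, 5, 1, 0 → max 11
II regrets: 4, 0, 0, 4 → max 4
III regrets: 0, 8, 3, 0 → max 8
IV regrets: 7, 12, 7, 11 → max 12
V regrets: 1, 12, 4, 5 → max 12
Smallest max regret = 4 → II.

II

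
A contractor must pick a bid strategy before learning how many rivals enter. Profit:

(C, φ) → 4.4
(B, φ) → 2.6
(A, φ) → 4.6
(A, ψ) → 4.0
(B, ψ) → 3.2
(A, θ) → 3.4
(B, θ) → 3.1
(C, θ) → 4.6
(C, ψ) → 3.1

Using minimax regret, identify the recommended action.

C

Column bests: θ=4.6, φ=4.6, ψ=4.0.
A regrets: 1.2, 0.0, 0.0 → max 1.2
B regrets: 1.5, 2.0, 0.8 → max 2.0
C regrets: 0.0, 0.2, 0.9 → max 0.9
Smallest max regret = 0.9 → C.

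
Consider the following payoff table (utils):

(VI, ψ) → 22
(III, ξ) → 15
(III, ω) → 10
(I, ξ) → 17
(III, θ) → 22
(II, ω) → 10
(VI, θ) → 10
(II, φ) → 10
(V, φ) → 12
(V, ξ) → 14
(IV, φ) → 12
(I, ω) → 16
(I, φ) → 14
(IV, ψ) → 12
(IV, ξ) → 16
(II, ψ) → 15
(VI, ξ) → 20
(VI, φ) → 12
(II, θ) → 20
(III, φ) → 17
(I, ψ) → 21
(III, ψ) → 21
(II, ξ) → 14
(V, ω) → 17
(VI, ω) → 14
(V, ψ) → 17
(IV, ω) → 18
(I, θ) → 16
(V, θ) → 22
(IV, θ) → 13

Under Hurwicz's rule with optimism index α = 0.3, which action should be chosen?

I: 0.3·21 + 0.7·14 = 16.1
II: 0.3·20 + 0.7·10 = 13
III: 0.3·22 + 0.7·10 = 13.6
IV: 0.3·18 + 0.7·12 = 13.8
V: 0.3·22 + 0.7·12 = 15
VI: 0.3·22 + 0.7·10 = 13.6
Highest Hurwicz score = 16.1 → I.

I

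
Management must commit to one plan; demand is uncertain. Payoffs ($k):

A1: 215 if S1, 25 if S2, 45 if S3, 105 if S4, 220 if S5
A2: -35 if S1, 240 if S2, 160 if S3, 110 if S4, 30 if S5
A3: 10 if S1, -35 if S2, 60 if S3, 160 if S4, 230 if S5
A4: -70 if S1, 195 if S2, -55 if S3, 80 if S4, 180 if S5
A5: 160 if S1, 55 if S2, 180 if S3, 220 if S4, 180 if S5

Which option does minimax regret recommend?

Column bests: S1=215, S2=240, S3=180, S4=220, S5=230.
A1 regrets: 0, 215, 135, 115, 10 → max 215
A2 regrets: 250, 0, 20, 110, 200 → max 250
A3 regrets: 205, 275, 120, 60, 0 → max 275
A4 regrets: 285, 45, 235, 140, 50 → max 285
A5 regrets: 55, 185, 0, 0, 50 → max 185
Smallest max regret = 185 → A5.

A5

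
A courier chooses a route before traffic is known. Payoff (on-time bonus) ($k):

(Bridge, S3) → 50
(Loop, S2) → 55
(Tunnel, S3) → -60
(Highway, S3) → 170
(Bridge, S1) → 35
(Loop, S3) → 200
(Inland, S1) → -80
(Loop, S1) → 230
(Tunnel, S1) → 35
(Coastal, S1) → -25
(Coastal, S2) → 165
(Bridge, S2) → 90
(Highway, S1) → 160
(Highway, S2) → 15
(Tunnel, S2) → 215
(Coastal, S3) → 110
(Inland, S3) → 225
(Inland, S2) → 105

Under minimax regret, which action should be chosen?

Loop

Column bests: S1=230, S2=215, S3=225.
Bridge regrets: 195, 125, 175 → max 195
Coastal regrets: 255, 50, 115 → max 255
Loop regrets: 0, 160, 25 → max 160
Tunnel regrets: 195, 0, 285 → max 285
Inland regrets: 310, 110, 0 → max 310
Highway regrets: 70, 200, 55 → max 200
Smallest max regret = 160 → Loop.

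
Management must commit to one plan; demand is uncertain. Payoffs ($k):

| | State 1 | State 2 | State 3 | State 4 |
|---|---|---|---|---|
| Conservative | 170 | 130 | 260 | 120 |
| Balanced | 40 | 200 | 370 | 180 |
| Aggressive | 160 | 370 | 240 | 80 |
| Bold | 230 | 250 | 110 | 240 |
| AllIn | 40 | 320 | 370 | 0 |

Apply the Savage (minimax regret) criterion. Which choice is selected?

Aggressive

Column bests: State 1=230, State 2=370, State 3=370, State 4=240.
Conservative regrets: 60, 240, 110, 120 → max 240
Balanced regrets: 190, 170, 0, 60 → max 190
Aggressive regrets: 70, 0, 130, 160 → max 160
Bold regrets: 0, 120, 260, 0 → max 260
AllIn regrets: 190, 50, 0, 240 → max 240
Smallest max regret = 160 → Aggressive.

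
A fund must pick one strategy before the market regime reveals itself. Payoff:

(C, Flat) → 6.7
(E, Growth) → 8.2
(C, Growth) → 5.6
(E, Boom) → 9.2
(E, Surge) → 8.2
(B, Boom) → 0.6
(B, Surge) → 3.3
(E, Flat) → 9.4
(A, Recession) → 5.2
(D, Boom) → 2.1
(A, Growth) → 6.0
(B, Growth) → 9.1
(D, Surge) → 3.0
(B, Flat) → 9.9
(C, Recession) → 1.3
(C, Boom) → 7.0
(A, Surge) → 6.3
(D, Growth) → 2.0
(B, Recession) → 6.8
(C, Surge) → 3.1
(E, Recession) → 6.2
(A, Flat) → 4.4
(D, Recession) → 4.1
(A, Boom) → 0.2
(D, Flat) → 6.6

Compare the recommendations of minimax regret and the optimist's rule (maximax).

minimax regret → E; maximax → B (disagree)

Column bests: Recession=6.8, Flat=9.9, Growth=9.1, Boom=9.2, Surge=8.2.
A regrets: 1.6, 5.5, 3.1, 9.0, 1.9 → max 9.0
B regrets: 0.0, 0.0, 0.0, 8.6, 4.9 → max 8.6
C regrets: 5.5, 3.2, 3.5, 2.2, 5.1 → max 5.5
D regrets: 2.7, 3.3, 7.1, 7.1, 5.2 → max 7.1
E regrets: 0.6, 0.5, 0.9, 0.0, 0.0 → max 0.9
Smallest max regret = 0.9 → E.
Row maxima: A=6.3, B=9.9, C=7.0, D=6.6, E=9.4
Best best-case = 9.9 → B.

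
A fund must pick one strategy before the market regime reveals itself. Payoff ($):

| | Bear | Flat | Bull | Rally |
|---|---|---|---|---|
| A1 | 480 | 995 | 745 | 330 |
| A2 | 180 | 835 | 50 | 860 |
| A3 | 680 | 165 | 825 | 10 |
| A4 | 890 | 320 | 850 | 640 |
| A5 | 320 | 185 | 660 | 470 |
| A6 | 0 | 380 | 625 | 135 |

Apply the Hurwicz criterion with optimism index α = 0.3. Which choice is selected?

A1

A1: 0.3·995 + 0.7·330 = 529.5
A2: 0.3·860 + 0.7·50 = 293
A3: 0.3·825 + 0.7·10 = 254.5
A4: 0.3·890 + 0.7·320 = 491
A5: 0.3·660 + 0.7·185 = 327.5
A6: 0.3·625 + 0.7·0 = 187.5
Highest Hurwicz score = 529.5 → A1.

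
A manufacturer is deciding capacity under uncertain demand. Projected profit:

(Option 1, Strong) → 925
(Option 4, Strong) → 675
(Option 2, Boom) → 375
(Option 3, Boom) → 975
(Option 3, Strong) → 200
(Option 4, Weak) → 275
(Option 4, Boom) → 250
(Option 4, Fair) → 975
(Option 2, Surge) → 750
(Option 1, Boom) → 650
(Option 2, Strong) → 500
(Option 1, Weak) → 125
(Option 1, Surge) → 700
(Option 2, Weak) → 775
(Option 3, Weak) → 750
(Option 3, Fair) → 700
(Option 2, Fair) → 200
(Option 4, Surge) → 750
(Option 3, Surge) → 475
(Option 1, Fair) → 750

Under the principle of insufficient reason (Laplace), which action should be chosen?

Row averages: Option 1=630, Option 2=520, Option 3=620, Option 4=585
Highest average = 630 → Option 1.

Option 1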